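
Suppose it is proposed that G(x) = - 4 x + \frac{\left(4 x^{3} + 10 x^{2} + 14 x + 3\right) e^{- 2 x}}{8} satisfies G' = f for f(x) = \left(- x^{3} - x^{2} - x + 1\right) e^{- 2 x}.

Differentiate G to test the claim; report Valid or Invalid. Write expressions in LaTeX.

d/dx[G] = \left(- x^{3} - x^{2} - x - 4 e^{2 x} + 1\right) e^{- 2 x}
d/dx[G] - f(x) = -4 != 0.

Invalid: d/dx[G] - f = -4, which is not 0.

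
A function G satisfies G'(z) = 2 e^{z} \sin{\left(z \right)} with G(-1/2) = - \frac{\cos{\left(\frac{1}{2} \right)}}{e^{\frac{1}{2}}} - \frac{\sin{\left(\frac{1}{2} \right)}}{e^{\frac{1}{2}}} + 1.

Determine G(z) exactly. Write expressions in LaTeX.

G(z) = e^{z} \sin{\left(z \right)} - e^{z} \cos{\left(z \right)} + 1

A first test for any G(z): its z-derivative must equal the given G'(z).
A general antiderivative is e^{z} \sin{\left(z \right)} - e^{z} \cos{\left(z \right)} + C.
The condition gives C = - \frac{\cos{\left(\frac{1}{2} \right)}}{e^{\frac{1}{2}}} - \frac{\sin{\left(\frac{1}{2} \right)}}{e^{\frac{1}{2}}} + 1 - (- \frac{\cos{\left(\frac{1}{2} \right)}}{e^{\frac{1}{2}}} - \frac{\sin{\left(\frac{1}{2} \right)}}{e^{\frac{1}{2}}}) = 1.
So G(z) = e^{z} \sin{\left(z \right)} - e^{z} \cos{\left(z \right)} + 1.
Check: d/dz[e^{z} \sin{\left(z \right)} - e^{z} \cos{\left(z \right)} + 1] = 2 e^{z} \sin{\left(z \right)} = G'(z).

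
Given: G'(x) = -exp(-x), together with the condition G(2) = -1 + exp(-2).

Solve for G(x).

Differentiate the proposed G(x) back; it has to land on the given G'(x).
A general antiderivative is exp(-x) + C.
The condition gives C = -1 + exp(-2) - (exp(-2)) = -1.
So G(x) = (1 - exp(x))*exp(-x).
Check: d/dx[(1 - exp(x))*exp(-x)] = -exp(-x) = G'(x).

G(x) = (1 - exp(x))*exp(-x)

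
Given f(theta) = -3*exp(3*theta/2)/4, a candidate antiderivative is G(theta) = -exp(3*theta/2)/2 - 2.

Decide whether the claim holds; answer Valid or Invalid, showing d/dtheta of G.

Valid - differentiating G returns exactly f.

d/dtheta[G] = -3*exp(3*theta/2)/4
This equals f(theta) exactly, so the claim holds.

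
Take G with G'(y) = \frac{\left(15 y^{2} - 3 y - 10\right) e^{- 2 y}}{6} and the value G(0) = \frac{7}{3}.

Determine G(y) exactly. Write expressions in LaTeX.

G(y) = \frac{\left(- 15 y^{2} - 12 y + 24 e^{2 y} + 4\right) e^{- 2 y}}{12}

G'(y) has the shape u'v + uv' for u = - \frac{5 y^{2}}{4} - y + \frac{1}{3} and v = e^{- 2 y} — it is the derivative of the product u*v.
A general antiderivative is \frac{\left(- 15 y^{2} - 12 y + 4\right) e^{- 2 y}}{12} + C.
The condition gives C = \frac{7}{3} - (\frac{1}{3}) = 2.
So G(y) = \frac{\left(- 15 y^{2} - 12 y + 24 e^{2 y} + 4\right) e^{- 2 y}}{12}.
Check: d/dy[\frac{\left(- 15 y^{2} - 12 y + 24 e^{2 y} + 4\right) e^{- 2 y}}{12}] = \frac{\left(15 y^{2} - 3 y - 10\right) e^{- 2 y}}{6} = G'(y).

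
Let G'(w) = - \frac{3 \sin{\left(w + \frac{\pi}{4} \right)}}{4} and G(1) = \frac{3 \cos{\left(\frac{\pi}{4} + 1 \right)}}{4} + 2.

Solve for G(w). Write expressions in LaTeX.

G(w) = \frac{3 \cos{\left(w + \frac{\pi}{4} \right)}}{4} + 2

For G(w) to be correct, d/dw[G] must agree with the stated G'(w) identically.
A general antiderivative is \frac{3 \cos{\left(w + \frac{\pi}{4} \right)}}{4} + C.
The condition gives C = \frac{3 \cos{\left(\frac{\pi}{4} + 1 \right)}}{4} + 2 - (\frac{3 \cos{\left(\frac{\pi}{4} + 1 \right)}}{4}) = 2.
So G(w) = \frac{3 \cos{\left(w + \frac{\pi}{4} \right)}}{4} + 2.
Check: d/dw[\frac{3 \cos{\left(w + \frac{\pi}{4} \right)}}{4} + 2] = - \frac{3 \sin{\left(w + \frac{\pi}{4} \right)}}{4} = G'(w).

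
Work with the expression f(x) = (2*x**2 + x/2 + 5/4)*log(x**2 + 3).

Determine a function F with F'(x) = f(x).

An antiderivative is F(x) = (24*x**3*log(x**2 + 3) - 16*x**3 + 9*x**2*log(x**2 + 3) - 9*x**2 + 45*x*log(x**2 + 3) + 54*x + 27*log(x**2 + 3) - 54*sqrt(3)*atan(sqrt(3)*x/3))/36.

An antiderivative F(x) passes only if d/dx[F] lands on f(x) exactly.
Check: d/dx[(24*x**3*log(x**2 + 3) - 16*x**3 + 9*x**2*log(x**2 + 3) - 9*x**2 + 45*x*log(x**2 + 3) + 54*x + 27*log(x**2 + 3) - 54*sqrt(3)*atan(sqrt(3)*x/3))/36] = 2*x**2*log(x**2 + 3) + x*log(x**2 + 3)/2 + 5*log(x**2 + 3)/4, which equals f(x).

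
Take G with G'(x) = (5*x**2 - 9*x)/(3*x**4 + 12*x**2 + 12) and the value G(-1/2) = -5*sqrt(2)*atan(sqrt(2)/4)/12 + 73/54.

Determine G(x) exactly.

G(x) = (5*sqrt(2)*x**2*atan(sqrt(2)*x/2) + 6*x**2 - 10*x + 10*sqrt(2)*atan(sqrt(2)*x/2) + 30)/(12*x**2 + 24)

Check a candidate G(x) by differentiating: d/dx[G] must match the given G'(x).
A general antiderivative is (9 - 5*x)/(6*x**2 + 12) + 5*sqrt(2)*atan(sqrt(2)*x/2)/12 + C.
The condition gives C = -5*sqrt(2)*atan(sqrt(2)/4)/12 + 73/54 - (-5*sqrt(2)*atan(sqrt(2)/4)/12 + 23/27) = 1/2.
So G(x) = (5*sqrt(2)*x**2*atan(sqrt(2)*x/2) + 6*x**2 - 10*x + 10*sqrt(2)*atan(sqrt(2)*x/2) + 30)/(12*x**2 + 24).
Check: d/dx[(5*sqrt(2)*x**2*atan(sqrt(2)*x/2) + 6*x**2 - 10*x + 10*sqrt(2)*atan(sqrt(2)*x/2) + 30)/(12*x**2 + 24)] = (5*x**2 - 9*x)/(3*x**4 + 12*x**2 + 12) = G'(x).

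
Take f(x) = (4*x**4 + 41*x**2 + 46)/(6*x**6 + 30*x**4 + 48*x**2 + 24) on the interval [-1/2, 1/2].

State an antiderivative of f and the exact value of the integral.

For F(x) to be correct the identity F'(x) - f(x) = 0 must hold.
F(x) = (5*x + 9*(x**2 + 2)*atan(x))/(6*(x**2 + 2)) is an antiderivative of f.
Check: d/dx[(5*x + 9*(x**2 + 2)*atan(x))/(6*(x**2 + 2))] = (4*x**4 + 41*x**2 + 46)/(6*x**6 + 30*x**4 + 48*x**2 + 24) = f(x).
F(1/2) = 5/27 + 3*atan(1/2)/2; F(-1/2) = -3*atan(1/2)/2 - 5/27.
Integral = F(1/2) - F(-1/2) = 10/27 + 3*atan(1/2).

Antiderivative: F(x) = (5*x + 9*(x**2 + 2)*atan(x))/(6*(x**2 + 2)); value = 10/27 + 3*atan(1/2)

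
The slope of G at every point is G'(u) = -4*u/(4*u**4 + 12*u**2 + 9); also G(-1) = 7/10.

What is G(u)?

The substitution w = 2*u**2 + 3 works: G'(u) is exactly (dG/dw)*(dw/du) for that inner function.
A general antiderivative is 1/(2*u**2 + 3) + C.
The condition gives C = 7/10 - (1/5) = 1/2.
So G(u) = (2*u**2 + 5)/(2*(2*u**2 + 3)).
Check: d/du[(2*u**2 + 5)/(2*(2*u**2 + 3))] = -4*u/(4*u**4 + 12*u**2 + 9) = G'(u).

G(u) = (2*u**2 + 5)/(2*(2*u**2 + 3))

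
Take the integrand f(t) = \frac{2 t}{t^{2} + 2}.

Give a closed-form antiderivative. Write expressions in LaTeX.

An antiderivative is F(t) = \log{\left(t^{2} + 2 \right)}.

The substitution u = t^{2} + 2 works: f is exactly (dF/du)*(du/dt) for that inner function.
Check: d/dt[\log{\left(t^{2} + 2 \right)}] = \frac{2 t}{t^{2} + 2} = f(t).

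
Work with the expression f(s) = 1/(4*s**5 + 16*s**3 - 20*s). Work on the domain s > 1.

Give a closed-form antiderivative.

An antiderivative is F(s) = -log(s)/20 + log(s**2 - 1)/48 + log(s**2 + 5)/240.

Factor the denominator (4*s*(s - 1)*(s + 1)*(s**2 + 5)) and decompose: f = s/(120*(s**2 + 5)) + 1/(48*(s + 1)) + 1/(48*(s - 1)) - 1/(20*s); each piece integrates to a log, atan, or power term.
Check: d/ds[-log(s)/20 + log(s**2 - 1)/48 + log(s**2 + 5)/240] = 1/(4*s**5 + 16*s**3 - 20*s) = f(s).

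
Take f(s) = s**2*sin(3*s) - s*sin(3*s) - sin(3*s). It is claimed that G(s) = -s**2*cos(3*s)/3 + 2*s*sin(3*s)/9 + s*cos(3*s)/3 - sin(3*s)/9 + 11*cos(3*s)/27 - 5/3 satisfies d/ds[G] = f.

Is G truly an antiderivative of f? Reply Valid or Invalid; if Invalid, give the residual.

Valid - differentiating G returns exactly f.

d/ds[G] = s**2*sin(3*s) - s*sin(3*s) - sin(3*s)
This equals f(s) exactly, so the claim holds.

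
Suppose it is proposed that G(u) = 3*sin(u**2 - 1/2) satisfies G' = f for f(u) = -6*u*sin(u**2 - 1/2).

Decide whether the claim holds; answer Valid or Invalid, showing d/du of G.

Invalid: d/du[G] - f = 6*u*sin(u**2 - 1/2) + 6*u*cos(u**2 - 1/2), which is not 0.

d/du[G] = 6*u*cos(u**2 - 1/2)
d/du[G] - f(u) = 6*u*sin(u**2 - 1/2) + 6*u*cos(u**2 - 1/2) != 0.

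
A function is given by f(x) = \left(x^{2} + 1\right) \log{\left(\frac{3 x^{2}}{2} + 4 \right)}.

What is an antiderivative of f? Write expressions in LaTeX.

A candidate is checked by its d/dx: the result must match f(x).
Check: d/dx[\frac{9 x^{3} \log{\left(\frac{3 x^{2}}{2} + 4 \right)} - 6 x^{3} + 27 x \log{\left(\frac{3 x^{2}}{2} + 4 \right)} - 6 x + 4 \sqrt{6} \operatorname{atan}{\left(\frac{\sqrt{6} x}{4} \right)}}{27}] = x^{2} \log{\left(\frac{3 x^{2}}{2} + 4 \right)} + \log{\left(\frac{3 x^{2}}{2} + 4 \right)}, which equals f(x).

An antiderivative is F(x) = \frac{9 x^{3} \log{\left(\frac{3 x^{2}}{2} + 4 \right)} - 6 x^{3} + 27 x \log{\left(\frac{3 x^{2}}{2} + 4 \right)} - 6 x + 4 \sqrt{6} \operatorname{atan}{\left(\frac{\sqrt{6} x}{4} \right)}}{27}.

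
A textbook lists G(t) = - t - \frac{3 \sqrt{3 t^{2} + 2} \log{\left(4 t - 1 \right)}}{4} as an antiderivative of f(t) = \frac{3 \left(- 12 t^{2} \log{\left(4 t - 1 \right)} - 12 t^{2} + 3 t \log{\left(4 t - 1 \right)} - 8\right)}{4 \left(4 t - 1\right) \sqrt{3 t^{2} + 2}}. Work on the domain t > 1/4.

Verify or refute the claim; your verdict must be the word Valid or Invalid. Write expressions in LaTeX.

Invalid: d/dt[G] - f = -1, which is not 0.

d/dt[G] = \frac{- 36 t^{2} \log{\left(4 t - 1 \right)} - 36 t^{2} - 16 t \sqrt{3 t^{2} + 2} + 9 t \log{\left(4 t - 1 \right)} + 4 \sqrt{3 t^{2} + 2} - 24}{16 t \sqrt{3 t^{2} + 2} - 4 \sqrt{3 t^{2} + 2}}
d/dt[G] - f(t) = -1 != 0.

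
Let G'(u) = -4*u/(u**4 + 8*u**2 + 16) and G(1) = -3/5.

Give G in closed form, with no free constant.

G'(u) matches the chain-rule pattern g'(h)*h' with inner function h(u) = u**2/2 + 2; substituting w = h(u) collapses the integral.
A general antiderivative is 1/(u**2/2 + 2) + C.
The condition gives C = -3/5 - (2/5) = -1.
So G(u) = (-u**2 - 2)/(u**2 + 4).
Check: d/du[(-u**2 - 2)/(u**2 + 4)] = -4*u/(u**4 + 8*u**2 + 16) = G'(u).

G(u) = (-u**2 - 2)/(u**2 + 4)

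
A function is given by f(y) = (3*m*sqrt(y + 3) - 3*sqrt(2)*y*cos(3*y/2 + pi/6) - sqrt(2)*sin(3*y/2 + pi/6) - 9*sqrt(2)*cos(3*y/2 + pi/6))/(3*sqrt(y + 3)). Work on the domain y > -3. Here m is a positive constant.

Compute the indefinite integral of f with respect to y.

Whatever form F(y) takes, F'(y) = f(y) is non-negotiable.
Check: d/dy[(3*m*y - 2*sqrt(2)*sqrt(y + 3)*sin(3*y/2 + pi/6))/3] = (3*m*sqrt(y + 3) - 3*sqrt(2)*y*cos(3*y/2 + pi/6) - sqrt(2)*sin(3*y/2 + pi/6) - 9*sqrt(2)*cos(3*y/2 + pi/6))/(3*sqrt(y + 3)) = f(y).

F(y) = (3*m*y - 2*sqrt(2)*sqrt(y + 3)*sin(3*y/2 + pi/6))/3 + C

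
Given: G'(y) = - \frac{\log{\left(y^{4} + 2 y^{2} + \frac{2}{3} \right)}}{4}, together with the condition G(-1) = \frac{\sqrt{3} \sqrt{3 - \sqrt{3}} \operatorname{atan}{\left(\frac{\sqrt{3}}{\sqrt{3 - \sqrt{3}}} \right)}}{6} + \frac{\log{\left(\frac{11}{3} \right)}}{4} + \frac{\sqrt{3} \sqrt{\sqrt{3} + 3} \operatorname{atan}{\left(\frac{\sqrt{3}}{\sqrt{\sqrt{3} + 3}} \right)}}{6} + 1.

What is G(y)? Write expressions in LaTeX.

Since d/dy undoes antidifferentiation here, G(y) must give back the stated G'(y).
A general antiderivative is - \frac{y \log{\left(y^{4} + 2 y^{2} + \frac{2}{3} \right)}}{4} + y - 2 \sqrt{\frac{1}{16} - \frac{\sqrt{3}}{48}} \operatorname{atan}{\left(\frac{\sqrt{3} y}{\sqrt{3 - \sqrt{3}}} \right)} - 2 \sqrt{\frac{\sqrt{3}}{48} + \frac{1}{16}} \operatorname{atan}{\left(\frac{\sqrt{3} y}{\sqrt{\sqrt{3} + 3}} \right)} + C.
The condition gives C = \frac{\sqrt{3} \sqrt{3 - \sqrt{3}} \operatorname{atan}{\left(\frac{\sqrt{3}}{\sqrt{3 - \sqrt{3}}} \right)}}{6} + \frac{\log{\left(\frac{11}{3} \right)}}{4} + \frac{\sqrt{3} \sqrt{\sqrt{3} + 3} \operatorname{atan}{\left(\frac{\sqrt{3}}{\sqrt{\sqrt{3} + 3}} \right)}}{6} + 1 - (-1 + \frac{\sqrt{3} \sqrt{3 - \sqrt{3}} \operatorname{atan}{\left(\frac{\sqrt{3}}{\sqrt{3 - \sqrt{3}}} \right)}}{6} + \frac{\log{\left(\frac{11}{3} \right)}}{4} + \frac{\sqrt{3} \sqrt{\sqrt{3} + 3} \operatorname{atan}{\left(\frac{\sqrt{3}}{\sqrt{\sqrt{3} + 3}} \right)}}{6}) = 2.
So G(y) = - \frac{y \log{\left(y^{4} + 2 y^{2} + \frac{2}{3} \right)}}{4} + y - 2 \sqrt{\frac{1}{16} - \frac{\sqrt{3}}{48}} \operatorname{atan}{\left(\frac{\sqrt{3} y}{\sqrt{3 - \sqrt{3}}} \right)} - 2 \sqrt{\frac{\sqrt{3}}{48} + \frac{1}{16}} \operatorname{atan}{\left(\frac{\sqrt{3} y}{\sqrt{\sqrt{3} + 3}} \right)} + 2.
Check: d/dy[- \frac{y \log{\left(y^{4} + 2 y^{2} + \frac{2}{3} \right)}}{4} + y - 2 \sqrt{\frac{1}{16} - \frac{\sqrt{3}}{48}} \operatorname{atan}{\left(\frac{\sqrt{3} y}{\sqrt{3 - \sqrt{3}}} \right)} - 2 \sqrt{\frac{\sqrt{3}}{48} + \frac{1}{16}} \operatorname{atan}{\left(\frac{\sqrt{3} y}{\sqrt{\sqrt{3} + 3}} \right)} + 2] = - \frac{\log{\left(y^{4} + 2 y^{2} + \frac{2}{3} \right)}}{4} = G'(y).

G(y) = - \frac{y \log{\left(y^{4} + 2 y^{2} + \frac{2}{3} \right)}}{4} + y - 2 \sqrt{\frac{1}{16} - \frac{\sqrt{3}}{48}} \operatorname{atan}{\left(\frac{\sqrt{3} y}{\sqrt{3 - \sqrt{3}}} \right)} - 2 \sqrt{\frac{\sqrt{3}}{48} + \frac{1}{16}} \operatorname{atan}{\left(\frac{\sqrt{3} y}{\sqrt{\sqrt{3} + 3}} \right)} + 2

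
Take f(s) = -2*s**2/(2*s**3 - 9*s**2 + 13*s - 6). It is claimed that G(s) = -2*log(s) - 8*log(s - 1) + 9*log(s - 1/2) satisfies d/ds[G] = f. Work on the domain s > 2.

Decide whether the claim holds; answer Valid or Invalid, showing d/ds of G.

d/ds[G] = (-2*s**2 - 4*s - 2)/(2*s**3 - 3*s**2 + s)
d/ds[G] - f(s) = (4*s**3 + 12*s**2 - 10*s - 12)/(4*s**5 - 20*s**4 + 35*s**3 - 25*s**2 + 6*s) != 0.

Invalid: d/ds[G] - f = (4*s**3 + 12*s**2 - 10*s - 12)/(4*s**5 - 20*s**4 + 35*s**3 - 25*s**2 + 6*s), which is not 0.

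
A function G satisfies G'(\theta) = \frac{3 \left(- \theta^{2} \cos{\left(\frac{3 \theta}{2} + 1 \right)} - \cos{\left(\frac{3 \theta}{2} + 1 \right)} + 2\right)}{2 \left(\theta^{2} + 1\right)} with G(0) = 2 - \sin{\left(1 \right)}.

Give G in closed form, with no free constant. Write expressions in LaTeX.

G(\theta) = - \sin{\left(\frac{3 \theta}{2} + 1 \right)} + 3 \operatorname{atan}{\left(\theta \right)} + 2

A candidate passes only if d/d\theta[G] lands on the given G'(\theta) exactly.
A general antiderivative is - \sin{\left(\frac{3 \theta}{2} + 1 \right)} + 3 \operatorname{atan}{\left(\theta \right)} + C.
The condition gives C = 2 - \sin{\left(1 \right)} - (- \sin{\left(1 \right)}) = 2.
So G(\theta) = - \sin{\left(\frac{3 \theta}{2} + 1 \right)} + 3 \operatorname{atan}{\left(\theta \right)} + 2.
Check: d/d\theta[- \sin{\left(\frac{3 \theta}{2} + 1 \right)} + 3 \operatorname{atan}{\left(\theta \right)} + 2] = \frac{- 3 \theta^{2} \cos{\left(\frac{3 \theta}{2} + 1 \right)} - 3 \cos{\left(\frac{3 \theta}{2} + 1 \right)} + 6}{2 \theta^{2} + 2}, which equals G'(\theta).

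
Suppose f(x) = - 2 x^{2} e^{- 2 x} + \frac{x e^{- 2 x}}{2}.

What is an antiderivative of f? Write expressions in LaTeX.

An antiderivative is F(x) = x^{2} e^{- 2 x} + \frac{3 x e^{- 2 x}}{4} + \frac{3 e^{- 2 x}}{8}.

Recognize the product-rule pattern: f = u'v + uv' with u = x^{2} + \frac{3 x}{4} + \frac{3}{8}, v = e^{- 2 x}, so integration by parts undoes it.
Check: d/dx[x^{2} e^{- 2 x} + \frac{3 x e^{- 2 x}}{4} + \frac{3 e^{- 2 x}}{8}] = \frac{\left(- 4 x^{2} + x\right) e^{- 2 x}}{2}, which equals f(x).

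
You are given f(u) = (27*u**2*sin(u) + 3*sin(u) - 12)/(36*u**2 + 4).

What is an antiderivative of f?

An antiderivative is F(u) = -3*cos(u)/4 - atan(3*u).

A first test for any F(u): its u-derivative must equal f(u) identically.
Check: d/du[-3*cos(u)/4 - atan(3*u)] = (27*u**2*sin(u) + 3*sin(u) - 12)/(36*u**2 + 4) = f(u).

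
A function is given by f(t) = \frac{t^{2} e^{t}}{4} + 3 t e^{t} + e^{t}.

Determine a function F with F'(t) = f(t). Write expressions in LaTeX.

f has the shape u'v + uv' for u = \frac{t^{2}}{4} + \frac{5 t}{2} - \frac{3}{2} and v = e^{t} — it is the derivative of the product u*v.
Check: d/dt[\frac{t^{2} e^{t}}{4} + \frac{5 t e^{t}}{2} - \frac{3 e^{t}}{2}] = \frac{t^{2} e^{t}}{4} + 3 t e^{t} + e^{t} = f(t).

An antiderivative is F(t) = \frac{t^{2} e^{t}}{4} + \frac{5 t e^{t}}{2} - \frac{3 e^{t}}{2}.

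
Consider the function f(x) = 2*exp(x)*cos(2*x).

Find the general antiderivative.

F(x) = 2*(2*sin(2*x) + cos(2*x))*exp(x)/5 + C

Since d/dx undoes antidifferentiation here, F'(x) = f(x) is required of F(x).
Check: d/dx[2*(2*sin(2*x) + cos(2*x))*exp(x)/5] = 2*exp(x)*cos(2*x) = f(x).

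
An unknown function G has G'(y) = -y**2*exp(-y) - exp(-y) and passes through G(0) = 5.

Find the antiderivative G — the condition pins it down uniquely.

G'(y) has the shape u'v + uv' for u = y**2 + 2*y + 3 and v = exp(-y) — it is the derivative of the product u*v.
A general antiderivative is (y**2 + 2*y + 3)*exp(-y) + C.
The condition gives C = 5 - (3) = 2.
So G(y) = (y**2 + 2*y + 2*exp(y) + 3)*exp(-y).
Check: d/dy[(y**2 + 2*y + 2*exp(y) + 3)*exp(-y)] = (-y**2 - 1)*exp(-y), which equals G'(y).

G(y) = (y**2 + 2*y + 2*exp(y) + 3)*exp(-y)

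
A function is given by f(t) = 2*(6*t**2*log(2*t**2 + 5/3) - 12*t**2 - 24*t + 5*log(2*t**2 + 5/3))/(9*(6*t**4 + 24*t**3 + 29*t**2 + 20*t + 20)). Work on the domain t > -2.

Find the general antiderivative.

f has the shape u'v + uv' for u = -2/(3*(3*t + 6)) and v = log(2*t**2 + 5/3) — it is the derivative of the product u*v.
Check: d/dt[-2*log(2*t**2 + 5/3)/(9*t + 18)] = (12*t**2*log(2*t**2 + 5/3) - 24*t**2 - 48*t + 10*log(2*t**2 + 5/3))/(54*t**4 + 216*t**3 + 261*t**2 + 180*t + 180), which equals f(t).

F(t) = -2*log(2*t**2 + 5/3)/(9*t + 18) + C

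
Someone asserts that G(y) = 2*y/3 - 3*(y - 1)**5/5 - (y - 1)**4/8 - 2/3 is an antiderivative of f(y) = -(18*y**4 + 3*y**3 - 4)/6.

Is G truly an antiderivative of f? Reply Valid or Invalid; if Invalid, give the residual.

Invalid: d/dy[G] - f = 12*y**3 - 33*y**2/2 + 21*y/2 - 5/2, which is not 0.

d/dy[G] = -3*y**4 + 23*y**3/2 - 33*y**2/2 + 21*y/2 - 11/6
d/dy[G] - f(y) = 12*y**3 - 33*y**2/2 + 21*y/2 - 5/2 != 0.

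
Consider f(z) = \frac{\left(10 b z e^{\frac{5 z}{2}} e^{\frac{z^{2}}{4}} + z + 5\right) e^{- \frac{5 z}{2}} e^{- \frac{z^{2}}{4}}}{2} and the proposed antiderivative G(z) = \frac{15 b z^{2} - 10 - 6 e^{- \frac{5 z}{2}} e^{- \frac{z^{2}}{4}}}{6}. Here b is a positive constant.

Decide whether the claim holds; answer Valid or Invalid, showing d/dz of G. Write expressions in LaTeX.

Valid: G'(z) = f(z).

d/dz[G] = \frac{\left(10 b z e^{\frac{5 z}{2}} e^{\frac{z^{2}}{4}} + z + 5\right) e^{- \frac{5 z}{2}} e^{- \frac{z^{2}}{4}}}{2}
This equals f(z) exactly, so the claim holds.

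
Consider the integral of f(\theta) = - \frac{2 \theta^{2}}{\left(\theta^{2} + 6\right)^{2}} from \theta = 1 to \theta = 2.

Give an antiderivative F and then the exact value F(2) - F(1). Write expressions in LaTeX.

For F(\theta) to be correct the identity F'(\theta) - f(\theta) = 0 must hold.
F(\theta) = \frac{2 \theta}{2 \theta^{2} + 12} - \frac{\sqrt{6} \operatorname{atan}{\left(\frac{\sqrt{6} \theta}{6} \right)}}{6} is an antiderivative of f.
Check: d/d\theta[\frac{2 \theta}{2 \theta^{2} + 12} - \frac{\sqrt{6} \operatorname{atan}{\left(\frac{\sqrt{6} \theta}{6} \right)}}{6}] = - \frac{2 \theta^{2}}{\theta^{4} + 12 \theta^{2} + 36}, which equals f(\theta).
F(2) = - \frac{\sqrt{6} \operatorname{atan}{\left(\frac{\sqrt{6}}{3} \right)}}{6} + \frac{1}{5}; F(1) = - \frac{\sqrt{6} \operatorname{atan}{\left(\frac{\sqrt{6}}{6} \right)}}{6} + \frac{1}{7}.
Integral = F(2) - F(1) = - \frac{\sqrt{6} \operatorname{atan}{\left(\frac{\sqrt{6}}{3} \right)}}{6} + \frac{2}{35} + \frac{\sqrt{6} \operatorname{atan}{\left(\frac{\sqrt{6}}{6} \right)}}{6}.

Antiderivative: F(\theta) = \frac{2 \theta}{2 \theta^{2} + 12} - \frac{\sqrt{6} \operatorname{atan}{\left(\frac{\sqrt{6} \theta}{6} \right)}}{6}; value = - \frac{\sqrt{6} \operatorname{atan}{\left(\frac{\sqrt{6}}{3} \right)}}{6} + \frac{2}{35} + \frac{\sqrt{6} \operatorname{atan}{\left(\frac{\sqrt{6}}{6} \right)}}{6}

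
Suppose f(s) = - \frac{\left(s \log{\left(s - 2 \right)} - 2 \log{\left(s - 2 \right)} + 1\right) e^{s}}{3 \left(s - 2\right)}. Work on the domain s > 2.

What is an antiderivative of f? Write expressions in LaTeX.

An antiderivative is F(s) = - \frac{e^{s} \log{\left(s - 2 \right)}}{3}.

f has the shape u'v + uv' for u = - \frac{e^{s}}{3} and v = \log{\left(s - 2 \right)} — it is the derivative of the product u*v.
Check: d/ds[- \frac{e^{s} \log{\left(s - 2 \right)}}{3}] = \frac{- s e^{s} \log{\left(s - 2 \right)} + 2 e^{s} \log{\left(s - 2 \right)} - e^{s}}{3 s - 6}, which equals f(s).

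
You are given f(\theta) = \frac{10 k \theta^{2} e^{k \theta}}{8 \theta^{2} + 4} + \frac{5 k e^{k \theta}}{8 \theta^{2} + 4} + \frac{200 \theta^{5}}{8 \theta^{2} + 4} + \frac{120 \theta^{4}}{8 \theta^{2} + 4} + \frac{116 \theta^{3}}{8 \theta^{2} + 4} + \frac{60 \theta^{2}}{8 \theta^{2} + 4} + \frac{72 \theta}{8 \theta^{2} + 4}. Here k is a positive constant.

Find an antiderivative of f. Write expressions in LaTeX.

An antiderivative is F(\theta) = \frac{25 \theta^{4} + 20 \theta^{3} + 4 \theta^{2} + 5 e^{k \theta} + 16 \log{\left(4 \theta^{2} + 2 \right)}}{4}.

Integrate term by term and add the pieces.
Check: d/d\theta[\frac{25 \theta^{4} + 20 \theta^{3} + 4 \theta^{2} + 5 e^{k \theta} + 16 \log{\left(4 \theta^{2} + 2 \right)}}{4}] = \frac{10 k \theta^{2} e^{k \theta} + 5 k e^{k \theta} + 200 \theta^{5} + 120 \theta^{4} + 116 \theta^{3} + 60 \theta^{2} + 72 \theta}{8 \theta^{2} + 4}, which equals f(\theta).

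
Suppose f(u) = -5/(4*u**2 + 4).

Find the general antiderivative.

F(u) = -5*atan(u)/4 + C

A candidate is checked by its d/du: the result must match f(u).
Check: d/du[-5*atan(u)/4] = -5/(4*u**2 + 4) = f(u).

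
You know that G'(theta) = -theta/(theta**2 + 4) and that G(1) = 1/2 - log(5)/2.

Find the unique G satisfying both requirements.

G(theta) = 1/2 - log(theta**2 + 4)/2

G'(theta) matches the chain-rule pattern g'(h)*h' with inner function h(theta) = theta**2 + 4; substituting u = h(theta) collapses the integral.
A general antiderivative is -log(theta**2 + 4)/2 + C.
The condition gives C = 1/2 - log(5)/2 - (-log(5)/2) = 1/2.
So G(theta) = 1/2 - log(theta**2 + 4)/2.
Check: d/dtheta[1/2 - log(theta**2 + 4)/2] = -theta/(theta**2 + 4) = G'(theta).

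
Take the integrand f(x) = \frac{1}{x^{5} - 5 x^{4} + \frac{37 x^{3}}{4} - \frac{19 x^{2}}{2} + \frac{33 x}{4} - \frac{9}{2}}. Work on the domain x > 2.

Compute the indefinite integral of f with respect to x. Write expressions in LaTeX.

Factor the denominator (\left(x - 2\right) \left(2 x - 3\right)^{2} \left(x^{2} + 1\right)) and decompose: f = - \frac{4 \left(29 x - 2\right)}{845 \left(x^{2} + 1\right)} - \frac{224}{169 \left(2 x - 3\right)} - \frac{32}{13 \left(2 x - 3\right)^{2}} + \frac{4}{5 \left(x - 2\right)}; each piece integrates to a log, atan, or power term.
Check: d/dx[\frac{4 \log{\left(x - 2 \right)}}{5} - \frac{112 \log{\left(x - \frac{3}{2} \right)}}{169} - \frac{58 \log{\left(x^{2} + 1 \right)}}{845} + \frac{8 \operatorname{atan}{\left(x \right)}}{845} + \frac{16}{26 x - 39}] = \frac{4}{4 x^{5} - 20 x^{4} + 37 x^{3} - 38 x^{2} + 33 x - 18}, which equals f(x).

F(x) = \frac{4 \log{\left(x - 2 \right)}}{5} - \frac{112 \log{\left(x - \frac{3}{2} \right)}}{169} - \frac{58 \log{\left(x^{2} + 1 \right)}}{845} + \frac{8 \operatorname{atan}{\left(x \right)}}{845} + \frac{16}{26 x - 39} + C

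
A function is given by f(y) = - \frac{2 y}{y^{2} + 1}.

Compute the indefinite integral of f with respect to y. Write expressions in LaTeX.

F(y) = - \log{\left(2 y^{2} + 2 \right)} + C

f matches the chain-rule pattern g'(h)*h' with inner function h(y) = 2 y^{2} + 2; substituting u = h(y) collapses the integral.
Check: d/dy[- \log{\left(2 y^{2} + 2 \right)}] = - \frac{2 y}{y^{2} + 1} = f(y).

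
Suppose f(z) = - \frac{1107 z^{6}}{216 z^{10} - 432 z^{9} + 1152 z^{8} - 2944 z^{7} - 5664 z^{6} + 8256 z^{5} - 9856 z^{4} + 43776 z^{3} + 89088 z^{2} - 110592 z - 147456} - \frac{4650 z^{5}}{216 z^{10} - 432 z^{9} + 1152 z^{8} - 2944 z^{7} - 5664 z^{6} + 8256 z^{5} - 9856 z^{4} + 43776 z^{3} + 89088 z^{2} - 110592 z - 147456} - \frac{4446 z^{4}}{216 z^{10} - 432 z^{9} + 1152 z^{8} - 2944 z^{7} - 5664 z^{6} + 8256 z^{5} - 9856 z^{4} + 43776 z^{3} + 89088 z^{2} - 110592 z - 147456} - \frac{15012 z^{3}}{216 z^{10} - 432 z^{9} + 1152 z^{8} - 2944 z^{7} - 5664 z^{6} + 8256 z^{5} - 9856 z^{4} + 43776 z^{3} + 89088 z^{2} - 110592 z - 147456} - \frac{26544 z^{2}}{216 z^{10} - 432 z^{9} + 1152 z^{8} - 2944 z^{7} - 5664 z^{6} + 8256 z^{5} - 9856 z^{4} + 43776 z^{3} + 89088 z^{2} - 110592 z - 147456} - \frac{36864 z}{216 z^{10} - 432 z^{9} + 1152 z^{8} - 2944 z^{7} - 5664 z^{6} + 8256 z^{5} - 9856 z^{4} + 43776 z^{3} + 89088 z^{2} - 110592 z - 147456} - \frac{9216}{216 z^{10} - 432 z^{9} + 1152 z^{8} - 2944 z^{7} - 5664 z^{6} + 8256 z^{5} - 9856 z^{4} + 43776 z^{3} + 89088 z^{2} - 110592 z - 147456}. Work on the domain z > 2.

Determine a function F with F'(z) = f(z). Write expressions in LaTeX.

Integrate term by term and add the pieces.
Check: d/dz[\frac{3 z \left(41 z^{2} + 136 z + 64\right)}{8 \left(z - 2\right)^{2} \left(3 z + 4\right)^{2} \left(z^{2} + 6\right)}] = \frac{- 1107 z^{6} - 4650 z^{5} - 4446 z^{4} - 15012 z^{3} - 26544 z^{2} - 36864 z - 9216}{216 z^{10} - 432 z^{9} + 1152 z^{8} - 2944 z^{7} - 5664 z^{6} + 8256 z^{5} - 9856 z^{4} + 43776 z^{3} + 89088 z^{2} - 110592 z - 147456}, which equals f(z).

An antiderivative is F(z) = \frac{3 z \left(41 z^{2} + 136 z + 64\right)}{8 \left(z - 2\right)^{2} \left(3 z + 4\right)^{2} \left(z^{2} + 6\right)}.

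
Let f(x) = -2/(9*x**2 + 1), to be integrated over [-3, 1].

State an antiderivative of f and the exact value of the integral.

Antiderivative: F(x) = -2*atan(3*x)/3; value = -2*atan(9)/3 - 2*atan(3)/3

Whatever form F(x) takes, F'(x) = f(x) is non-negotiable.
F(x) = -2*atan(3*x)/3 is an antiderivative of f.
Check: d/dx[-2*atan(3*x)/3] = -2/(9*x**2 + 1) = f(x).
F(1) = -2*atan(3)/3; F(-3) = 2*atan(9)/3.
Integral = F(1) - F(-3) = -2*atan(9)/3 - 2*atan(3)/3.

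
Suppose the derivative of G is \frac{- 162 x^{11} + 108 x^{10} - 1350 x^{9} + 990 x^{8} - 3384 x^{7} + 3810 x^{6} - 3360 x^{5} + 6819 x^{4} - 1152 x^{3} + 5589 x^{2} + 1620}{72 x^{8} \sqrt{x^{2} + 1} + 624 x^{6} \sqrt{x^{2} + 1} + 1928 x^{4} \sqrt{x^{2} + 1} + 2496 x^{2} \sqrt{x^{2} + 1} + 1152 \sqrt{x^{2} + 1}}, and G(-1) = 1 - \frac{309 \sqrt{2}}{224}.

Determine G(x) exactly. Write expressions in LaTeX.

G(x) = \frac{- 18 x^{6} \sqrt{x^{2} + 1} + 18 x^{5} \sqrt{x^{2} + 1} - 24 x^{4} \sqrt{x^{2} + 1} + 24 x^{4} + 114 x^{3} \sqrt{x^{2} + 1} + 104 x^{2} + 135 x \sqrt{x^{2} + 1} + 96}{24 x^{4} + 104 x^{2} + 96}

A candidate passes only if d/dx[G] lands on the given G'(x) exactly.
A general antiderivative is - \frac{3 \sqrt{x^{2} + 1} \left(x^{4} - x^{3} - 5 x - \frac{5 x}{4 \left(\frac{3 x^{2}}{2} + 2\right)}\right)}{2 \left(2 x^{2} + 6\right)} + C.
The condition gives C = 1 - \frac{309 \sqrt{2}}{224} - (- \frac{309 \sqrt{2}}{224}) = 1.
So G(x) = \frac{- 18 x^{6} \sqrt{x^{2} + 1} + 18 x^{5} \sqrt{x^{2} + 1} - 24 x^{4} \sqrt{x^{2} + 1} + 24 x^{4} + 114 x^{3} \sqrt{x^{2} + 1} + 104 x^{2} + 135 x \sqrt{x^{2} + 1} + 96}{24 x^{4} + 104 x^{2} + 96}.
Check: d/dx[\frac{- 18 x^{6} \sqrt{x^{2} + 1} + 18 x^{5} \sqrt{x^{2} + 1} - 24 x^{4} \sqrt{x^{2} + 1} + 24 x^{4} + 114 x^{3} \sqrt{x^{2} + 1} + 104 x^{2} + 135 x \sqrt{x^{2} + 1} + 96}{24 x^{4} + 104 x^{2} + 96}] = \frac{- 162 x^{11} + 108 x^{10} - 1350 x^{9} + 990 x^{8} - 3384 x^{7} + 3810 x^{6} - 3360 x^{5} + 6819 x^{4} - 1152 x^{3} + 5589 x^{2} + 1620}{72 x^{8} \sqrt{x^{2} + 1} + 624 x^{6} \sqrt{x^{2} + 1} + 1928 x^{4} \sqrt{x^{2} + 1} + 2496 x^{2} \sqrt{x^{2} + 1} + 1152 \sqrt{x^{2} + 1}} = G'(x).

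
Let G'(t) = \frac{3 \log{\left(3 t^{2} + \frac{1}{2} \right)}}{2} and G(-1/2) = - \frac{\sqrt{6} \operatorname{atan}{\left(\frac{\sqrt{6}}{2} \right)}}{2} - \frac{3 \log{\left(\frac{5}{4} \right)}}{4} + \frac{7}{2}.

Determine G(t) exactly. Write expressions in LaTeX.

G(t) = \frac{3 t \log{\left(3 t^{2} + \frac{1}{2} \right)} - 6 t + \sqrt{6} \operatorname{atan}{\left(\sqrt{6} t \right)} + 4}{2}

The proposed G(t) is checked by its d/dt: the result must match the given G'(t).
A general antiderivative is \frac{3 t \log{\left(3 t^{2} + \frac{1}{2} \right)}}{2} - 3 t + \frac{\sqrt{6} \operatorname{atan}{\left(\sqrt{6} t \right)}}{2} + C.
The condition gives C = - \frac{\sqrt{6} \operatorname{atan}{\left(\frac{\sqrt{6}}{2} \right)}}{2} - \frac{3 \log{\left(\frac{5}{4} \right)}}{4} + \frac{7}{2} - (- \frac{\sqrt{6} \operatorname{atan}{\left(\frac{\sqrt{6}}{2} \right)}}{2} - \frac{3 \log{\left(\frac{5}{4} \right)}}{4} + \frac{3}{2}) = 2.
So G(t) = \frac{3 t \log{\left(3 t^{2} + \frac{1}{2} \right)} - 6 t + \sqrt{6} \operatorname{atan}{\left(\sqrt{6} t \right)} + 4}{2}.
Check: d/dt[\frac{3 t \log{\left(3 t^{2} + \frac{1}{2} \right)} - 6 t + \sqrt{6} \operatorname{atan}{\left(\sqrt{6} t \right)} + 4}{2}] = \frac{3 \log{\left(3 t^{2} + \frac{1}{2} \right)}}{2} = G'(t).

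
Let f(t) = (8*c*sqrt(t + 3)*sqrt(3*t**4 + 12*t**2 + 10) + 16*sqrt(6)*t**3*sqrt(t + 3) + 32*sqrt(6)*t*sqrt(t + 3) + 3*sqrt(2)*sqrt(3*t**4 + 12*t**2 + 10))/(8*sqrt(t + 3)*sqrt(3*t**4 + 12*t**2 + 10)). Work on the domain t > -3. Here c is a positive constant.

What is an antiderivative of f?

A first test for any F(t): its t-derivative must equal f(t) identically.
Check: d/dt[(12*c*t + 9*sqrt(2)*sqrt(t + 3) + 4*sqrt(6)*sqrt(3*t**4 + 12*t**2 + 10))/12] = (8*c*sqrt(t + 3)*sqrt(3*t**4 + 12*t**2 + 10) + 16*sqrt(6)*t**3*sqrt(t + 3) + 32*sqrt(6)*t*sqrt(t + 3) + 3*sqrt(2)*sqrt(3*t**4 + 12*t**2 + 10))/(8*sqrt(t + 3)*sqrt(3*t**4 + 12*t**2 + 10)) = f(t).

An antiderivative is F(t) = (12*c*t + 9*sqrt(2)*sqrt(t + 3) + 4*sqrt(6)*sqrt(3*t**4 + 12*t**2 + 10))/12.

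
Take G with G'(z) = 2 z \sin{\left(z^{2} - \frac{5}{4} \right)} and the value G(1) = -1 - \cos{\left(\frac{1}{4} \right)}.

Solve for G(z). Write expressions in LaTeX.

G(z) = - \cos{\left(z^{2} - \frac{5}{4} \right)} - 1

G'(z) matches the chain-rule pattern g'(h)*h' with inner function h(z) = z^{2} - \frac{5}{4}; substituting u = h(z) collapses the integral.
A general antiderivative is - \cos{\left(z^{2} - \frac{5}{4} \right)} + C.
The condition gives C = -1 - \cos{\left(\frac{1}{4} \right)} - (- \cos{\left(\frac{1}{4} \right)}) = -1.
So G(z) = - \cos{\left(z^{2} - \frac{5}{4} \right)} - 1.
Check: d/dz[- \cos{\left(z^{2} - \frac{5}{4} \right)} - 1] = 2 z \sin{\left(z^{2} - \frac{5}{4} \right)} = G'(z).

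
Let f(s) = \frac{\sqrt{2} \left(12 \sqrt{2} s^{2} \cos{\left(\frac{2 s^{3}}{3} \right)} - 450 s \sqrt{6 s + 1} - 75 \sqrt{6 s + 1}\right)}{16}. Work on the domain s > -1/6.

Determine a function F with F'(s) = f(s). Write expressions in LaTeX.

Whatever form F(s) takes, F'(s) = f(s) is non-negotiable.
Check: d/ds[- \frac{180 \sqrt{2} s^{2} \sqrt{6 s + 1} + 60 \sqrt{2} s \sqrt{6 s + 1} + 5 \sqrt{2} \sqrt{6 s + 1} - 12 \sin{\left(\frac{2 s^{3}}{3} \right)}}{16}] = \frac{24 s^{2} \sqrt{6 s + 1} \cos{\left(\frac{2 s^{3}}{3} \right)} - 2700 \sqrt{2} s^{2} - 900 \sqrt{2} s - 75 \sqrt{2}}{16 \sqrt{6 s + 1}}, which equals f(s).

An antiderivative is F(s) = - \frac{180 \sqrt{2} s^{2} \sqrt{6 s + 1} + 60 \sqrt{2} s \sqrt{6 s + 1} + 5 \sqrt{2} \sqrt{6 s + 1} - 12 \sin{\left(\frac{2 s^{3}}{3} \right)}}{16}.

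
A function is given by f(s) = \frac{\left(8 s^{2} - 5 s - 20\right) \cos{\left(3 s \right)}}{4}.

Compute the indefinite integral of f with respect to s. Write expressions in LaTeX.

F(s) = \frac{2 s^{2} \sin{\left(3 s \right)}}{3} - \frac{5 s \sin{\left(3 s \right)}}{12} + \frac{4 s \cos{\left(3 s \right)}}{9} - \frac{49 \sin{\left(3 s \right)}}{27} - \frac{5 \cos{\left(3 s \right)}}{36} + C

An antiderivative F(s) passes only if d/ds[F] lands on f(s) exactly.
Check: d/ds[\frac{2 s^{2} \sin{\left(3 s \right)}}{3} - \frac{5 s \sin{\left(3 s \right)}}{12} + \frac{4 s \cos{\left(3 s \right)}}{9} - \frac{49 \sin{\left(3 s \right)}}{27} - \frac{5 \cos{\left(3 s \right)}}{36}] = 2 s^{2} \cos{\left(3 s \right)} - \frac{5 s \cos{\left(3 s \right)}}{4} - 5 \cos{\left(3 s \right)}, which equals f(s).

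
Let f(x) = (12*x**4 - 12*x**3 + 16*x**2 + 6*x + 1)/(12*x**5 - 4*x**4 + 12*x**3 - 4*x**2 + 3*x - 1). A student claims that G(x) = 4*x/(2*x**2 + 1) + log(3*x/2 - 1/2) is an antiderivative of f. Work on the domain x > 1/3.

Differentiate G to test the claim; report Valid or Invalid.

d/dx[G] = (12*x**4 - 24*x**3 + 20*x**2 + 12*x - 1)/(12*x**5 - 4*x**4 + 12*x**3 - 4*x**2 + 3*x - 1)
d/dx[G] - f(x) = (2 - 4*x**2)/(4*x**4 + 4*x**2 + 1) != 0.

Invalid: d/dx[G] - f = (2 - 4*x**2)/(4*x**4 + 4*x**2 + 1), which is not 0.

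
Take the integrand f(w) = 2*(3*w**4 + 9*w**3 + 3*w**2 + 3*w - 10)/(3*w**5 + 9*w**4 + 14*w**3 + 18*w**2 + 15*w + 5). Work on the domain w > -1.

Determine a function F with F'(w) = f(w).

Since d/dw undoes antidifferentiation here, F'(w) = f(w) is required of F(w).
Check: d/dw[(w**2*log(w**2 + 5/3) + 2*w*log(w**2 + 5/3) + log(w**2 + 5/3) + 2)/(w**2 + 2*w + 1)] = (6*w**4 + 18*w**3 + 6*w**2 + 6*w - 20)/(3*w**5 + 9*w**4 + 14*w**3 + 18*w**2 + 15*w + 5), which equals f(w).

An antiderivative is F(w) = (w**2*log(w**2 + 5/3) + 2*w*log(w**2 + 5/3) + log(w**2 + 5/3) + 2)/(w**2 + 2*w + 1).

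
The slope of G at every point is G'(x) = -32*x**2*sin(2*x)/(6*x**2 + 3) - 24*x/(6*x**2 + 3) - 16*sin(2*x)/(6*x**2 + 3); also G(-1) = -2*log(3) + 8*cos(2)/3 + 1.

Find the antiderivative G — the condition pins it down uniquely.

G(x) = (-6*log(2*x**2 + 1) + 8*cos(2*x) + 3)/3

The integrand splits into summands that can be handled one at a time.
A general antiderivative is -2*log(2*x**2 + 1) + 8*cos(2*x)/3 + C.
The condition gives C = -2*log(3) + 8*cos(2)/3 + 1 - (-2*log(3) + 8*cos(2)/3) = 1.
So G(x) = (-6*log(2*x**2 + 1) + 8*cos(2*x) + 3)/3.
Check: d/dx[(-6*log(2*x**2 + 1) + 8*cos(2*x) + 3)/3] = (-32*x**2*sin(2*x) - 24*x - 16*sin(2*x))/(6*x**2 + 3), which equals G'(x).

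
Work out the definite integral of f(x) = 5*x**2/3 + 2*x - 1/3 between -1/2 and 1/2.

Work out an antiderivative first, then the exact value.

Antiderivative: F(x) = 5*x**3/9 + x**2 - x/3; value = -7/36

Integrate term by term and add the pieces.
F(x) = 5*x**3/9 + x**2 - x/3 is an antiderivative of f.
Check: d/dx[5*x**3/9 + x**2 - x/3] = 5*x**2/3 + 2*x - 1/3 = f(x).
F(1/2) = 11/72; F(-1/2) = 25/72.
Integral = F(1/2) - F(-1/2) = -7/36.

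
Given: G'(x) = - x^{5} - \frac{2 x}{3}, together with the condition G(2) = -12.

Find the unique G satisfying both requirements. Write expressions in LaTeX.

G(x) = - \frac{x^{6}}{6} - \frac{x^{2}}{3}

The integrand splits into summands that can be handled one at a time.
A general antiderivative is - \frac{x^{6}}{6} - \frac{x^{2}}{3} + C.
The condition gives C = -12 - (-12) = 0.
So G(x) = - \frac{x^{6}}{6} - \frac{x^{2}}{3}.
Check: d/dx[- \frac{x^{6}}{6} - \frac{x^{2}}{3}] = - x^{5} - \frac{2 x}{3} = G'(x).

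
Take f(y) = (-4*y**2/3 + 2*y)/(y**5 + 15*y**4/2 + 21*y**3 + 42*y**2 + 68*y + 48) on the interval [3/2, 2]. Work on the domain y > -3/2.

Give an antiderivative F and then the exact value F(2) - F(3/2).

Factor the denominator (3*(y + 2)*(y + 4)*(2*y + 3)*(y**2 + 4)) and decompose: f = -(79*y - 6)/(750*(y**2 + 4)) - 192/(125*(2*y + 3)) - 22/(75*(y + 4)) + 7/(6*(y + 2)); each piece integrates to a log, atan, or power term.
F(y) = -96*log(y + 3/2)/125 + 7*log(y + 2)/6 - 22*log(y + 4)/75 - 79*log(y**2 + 4)/1500 + atan(y/2)/250 is an antiderivative of f.
Check: d/dy[-96*log(y + 3/2)/125 + 7*log(y + 2)/6 - 22*log(y + 4)/75 - 79*log(y**2 + 4)/1500 + atan(y/2)/250] = (-8*y**2 + 12*y)/(6*y**5 + 45*y**4 + 126*y**3 + 252*y**2 + 408*y + 288), which equals f(y).
F(2) = -96*log(7/2)/125 - 22*log(6)/75 - 79*log(8)/1500 + pi/1000 + 7*log(4)/6; F(3/2) = -96*log(3)/125 - 22*log(11/2)/75 - 79*log(25/4)/1500 + atan(3/4)/250 + 7*log(7/2)/6.
Integral = F(2) - F(3/2) = -1451*log(7/2)/750 - 22*log(6)/75 - 79*log(8)/1500 - atan(3/4)/250 + pi/1000 + 79*log(25/4)/1500 + 22*log(11/2)/75 + 96*log(3)/125 + 7*log(4)/6.

Antiderivative: F(y) = -96*log(y + 3/2)/125 + 7*log(y + 2)/6 - 22*log(y + 4)/75 - 79*log(y**2 + 4)/1500 + atan(y/2)/250; value = -1451*log(7/2)/750 - 22*log(6)/75 - 79*log(8)/1500 - atan(3/4)/250 + pi/1000 + 79*log(25/4)/1500 + 22*log(11/2)/75 + 96*log(3)/125 + 7*log(4)/6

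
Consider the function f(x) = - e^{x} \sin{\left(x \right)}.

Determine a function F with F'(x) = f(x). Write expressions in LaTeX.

Any candidate F(x) must reproduce f(x) exactly when differentiated.
Check: d/dx[\frac{\left(- \sin{\left(x \right)} + \cos{\left(x \right)}\right) e^{x}}{2}] = - e^{x} \sin{\left(x \right)} = f(x).

An antiderivative is F(x) = \frac{\left(- \sin{\left(x \right)} + \cos{\left(x \right)}\right) e^{x}}{2}.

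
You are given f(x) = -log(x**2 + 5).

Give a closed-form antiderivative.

An antiderivative is F(x) = -x*log(x**2 + 5) + 2*x - 2*sqrt(5)*atan(sqrt(5)*x/5).

Since d/dx undoes antidifferentiation here, F'(x) = f(x) is required of F(x).
Check: d/dx[-x*log(x**2 + 5) + 2*x - 2*sqrt(5)*atan(sqrt(5)*x/5)] = -log(x**2 + 5) = f(x).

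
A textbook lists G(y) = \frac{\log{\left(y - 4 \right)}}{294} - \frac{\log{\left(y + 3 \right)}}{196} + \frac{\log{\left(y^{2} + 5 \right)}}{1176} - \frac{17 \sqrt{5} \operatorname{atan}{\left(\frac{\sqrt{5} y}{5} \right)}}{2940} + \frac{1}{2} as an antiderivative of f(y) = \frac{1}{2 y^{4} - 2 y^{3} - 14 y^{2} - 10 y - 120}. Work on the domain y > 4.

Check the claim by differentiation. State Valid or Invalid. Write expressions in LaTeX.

d/dy[G] = \frac{1}{2 y^{4} - 2 y^{3} - 14 y^{2} - 10 y - 120}
This equals f(y) exactly, so the claim holds.

Valid. The derivative of G reproduces f.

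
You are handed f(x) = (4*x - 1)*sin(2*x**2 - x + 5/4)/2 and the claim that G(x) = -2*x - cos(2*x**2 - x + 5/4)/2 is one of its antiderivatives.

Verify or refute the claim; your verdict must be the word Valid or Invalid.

d/dx[G] = 2*x*sin(2*x**2 - x + 5/4) - sin(2*x**2 - x + 5/4)/2 - 2
d/dx[G] - f(x) = -2 != 0.

Invalid: d/dx[G] - f = -2, which is not 0.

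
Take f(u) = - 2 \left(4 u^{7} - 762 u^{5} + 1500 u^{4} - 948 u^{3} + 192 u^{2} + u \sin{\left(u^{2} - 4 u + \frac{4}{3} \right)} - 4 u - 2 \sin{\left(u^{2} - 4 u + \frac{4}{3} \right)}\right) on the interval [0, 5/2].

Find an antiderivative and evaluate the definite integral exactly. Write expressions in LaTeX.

Antiderivative: F(u) = - u^{8} + 254 u^{6} - 600 u^{5} + 474 u^{4} - 128 u^{3} + 4 u^{2} + \cos{\left(u^{2} - 4 u + \frac{4}{3} \right)}; value = \cos{\left(\frac{29}{12} \right)} - \cos{\left(\frac{4}{3} \right)} + \frac{4718775}{256}

Since d/du undoes antidifferentiation here, F'(u) = f(u) is required of F(u).
F(u) = - u^{8} + 254 u^{6} - 600 u^{5} + 474 u^{4} - 128 u^{3} + 4 u^{2} + \cos{\left(u^{2} - 4 u + \frac{4}{3} \right)} is an antiderivative of f.
Check: d/du[- u^{8} + 254 u^{6} - 600 u^{5} + 474 u^{4} - 128 u^{3} + 4 u^{2} + \cos{\left(u^{2} - 4 u + \frac{4}{3} \right)}] = - 8 u^{7} + 1524 u^{5} - 3000 u^{4} + 1896 u^{3} - 384 u^{2} - 2 u \sin{\left(u^{2} - 4 u + \frac{4}{3} \right)} + 8 u + 4 \sin{\left(u^{2} - 4 u + \frac{4}{3} \right)}, which equals f(u).
F(5/2) = \cos{\left(\frac{29}{12} \right)} + \frac{4718775}{256}; F(0) = \cos{\left(\frac{4}{3} \right)}.
Integral = F(5/2) - F(0) = \cos{\left(\frac{29}{12} \right)} - \cos{\left(\frac{4}{3} \right)} + \frac{4718775}{256}.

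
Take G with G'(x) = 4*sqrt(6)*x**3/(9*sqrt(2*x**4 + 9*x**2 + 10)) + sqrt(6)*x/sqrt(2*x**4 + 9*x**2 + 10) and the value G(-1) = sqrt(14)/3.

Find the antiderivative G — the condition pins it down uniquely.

The substitution u = x**4/3 + 3*x**2/2 + 5/3 works: G'(x) is exactly (dG/du)*(du/dx) for that inner function.
A general antiderivative is 2*sqrt(x**4/3 + 3*x**2/2 + 5/3)/3 + C.
The condition gives C = sqrt(14)/3 - (sqrt(14)/3) = 0.
So G(x) = 2*sqrt(x**4/3 + 3*x**2/2 + 5/3)/3.
Check: d/dx[2*sqrt(x**4/3 + 3*x**2/2 + 5/3)/3] = (4*sqrt(6)*x**3 + 9*sqrt(6)*x)/(9*sqrt(2*x**4 + 9*x**2 + 10)), which equals G'(x).

G(x) = 2*sqrt(x**4/3 + 3*x**2/2 + 5/3)/3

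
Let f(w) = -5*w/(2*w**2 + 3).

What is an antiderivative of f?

An antiderivative is F(w) = -5*log(w**2 + 3/2)/4.

f matches the chain-rule pattern g'(h)*h' with inner function h(w) = w**2 + 3/2; substituting u = h(w) collapses the integral.
Check: d/dw[-5*log(w**2 + 3/2)/4] = -5*w/(2*w**2 + 3) = f(w).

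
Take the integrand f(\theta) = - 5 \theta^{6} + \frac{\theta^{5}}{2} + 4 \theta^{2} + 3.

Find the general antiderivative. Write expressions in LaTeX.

Integrate term by term and add the pieces.
Check: d/d\theta[\frac{\theta \left(- 60 \theta^{6} + 7 \theta^{5} + 112 \theta^{2} + 252\right)}{84}] = - 5 \theta^{6} + \frac{\theta^{5}}{2} + 4 \theta^{2} + 3 = f(\theta).

F(\theta) = \frac{\theta \left(- 60 \theta^{6} + 7 \theta^{5} + 112 \theta^{2} + 252\right)}{84} + C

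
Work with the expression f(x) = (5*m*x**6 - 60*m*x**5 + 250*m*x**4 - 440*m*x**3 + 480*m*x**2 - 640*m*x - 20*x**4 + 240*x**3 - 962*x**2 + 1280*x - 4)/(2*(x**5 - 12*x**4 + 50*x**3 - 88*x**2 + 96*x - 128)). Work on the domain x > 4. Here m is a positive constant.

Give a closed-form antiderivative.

Any candidate F(x) must reproduce f(x) exactly when differentiated.
Check: d/dx[5*m*x**2/4 - 5*log(x**2/2 + 1) + 1/(2*x**2 - 16*x + 32)] = (5*m*x**6 - 60*m*x**5 + 250*m*x**4 - 440*m*x**3 + 480*m*x**2 - 640*m*x - 20*x**4 + 240*x**3 - 962*x**2 + 1280*x - 4)/(2*x**5 - 24*x**4 + 100*x**3 - 176*x**2 + 192*x - 256), which equals f(x).

An antiderivative is F(x) = 5*m*x**2/4 - 5*log(x**2/2 + 1) + 1/(2*x**2 - 16*x + 32).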